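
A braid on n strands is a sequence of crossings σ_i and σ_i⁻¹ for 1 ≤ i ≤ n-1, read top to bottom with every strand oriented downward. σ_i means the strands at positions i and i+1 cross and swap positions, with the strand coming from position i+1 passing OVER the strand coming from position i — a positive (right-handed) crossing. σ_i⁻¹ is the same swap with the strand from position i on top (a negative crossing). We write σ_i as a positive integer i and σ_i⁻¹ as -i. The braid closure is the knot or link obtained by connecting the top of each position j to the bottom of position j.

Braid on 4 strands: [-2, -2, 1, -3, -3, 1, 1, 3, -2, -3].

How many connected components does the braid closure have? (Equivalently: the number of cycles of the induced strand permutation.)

Track the strand permutation on 4 strands, starting from identity.
  step 1: s2^-1 swaps positions 2,3 -> [1 3 2 4]
  step 2: s2^-1 swaps positions 2,3 -> [1 2 3 4]
  step 3: s1 swaps positions 1,2 -> [2 1 3 4]
  step 4: s3^-1 swaps positions 3,4 -> [2 1 4 3]
  step 5: s3^-1 swaps positions 3,4 -> [2 1 3 4]
  step 6: s1 swaps positions 1,2 -> [1 2 3 4]
  step 7: s1 swaps positions 1,2 -> [2 1 3 4]
  step 8: s3 swaps positions 3,4 -> [2 1 4 3]
  step 9: s2^-1 swaps positions 2,3 -> [2 4 1 3]
  step 10: s3^-1 swaps positions 3,4 -> [2 4 3 1]
Final permutation (position -> original strand): [2 4 3 1]
Closure components = cycle count of this permutation = 2.

Answer: 2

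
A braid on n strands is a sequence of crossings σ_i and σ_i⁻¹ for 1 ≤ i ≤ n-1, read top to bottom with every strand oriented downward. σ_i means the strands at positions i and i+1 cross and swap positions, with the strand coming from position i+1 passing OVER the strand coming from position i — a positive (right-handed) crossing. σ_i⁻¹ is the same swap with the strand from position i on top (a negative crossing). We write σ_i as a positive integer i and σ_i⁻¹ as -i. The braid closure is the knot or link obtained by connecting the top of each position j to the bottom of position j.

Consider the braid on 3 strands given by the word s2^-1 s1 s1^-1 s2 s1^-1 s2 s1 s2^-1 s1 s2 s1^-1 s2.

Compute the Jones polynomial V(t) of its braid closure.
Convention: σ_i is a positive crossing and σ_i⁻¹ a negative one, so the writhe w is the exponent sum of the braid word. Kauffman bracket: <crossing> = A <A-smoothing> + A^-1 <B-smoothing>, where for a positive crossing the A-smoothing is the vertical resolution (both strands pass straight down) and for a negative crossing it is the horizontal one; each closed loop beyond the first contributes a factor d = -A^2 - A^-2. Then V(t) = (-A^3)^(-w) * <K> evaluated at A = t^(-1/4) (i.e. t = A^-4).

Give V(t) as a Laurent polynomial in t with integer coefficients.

The presented braid s2^-1 s1 s1^-1 s2 s1^-1 s2 s1 s2^-1 s1 s2 s1^-1 s2 on 3 strands reduces by inverse Markov moves (closure unchanged at each step):
  Deconjugate: the word is γ·β·γ⁻¹ with γ = s2^-1 (prefix) and γ⁻¹ = s2 (suffix); strip both.
  Deconjugate: the word is γ·β·γ⁻¹ with γ = s1 (prefix) and γ⁻¹ = s1^-1 (suffix); strip both.
Reduced to β = s1^-1 s2 s1^-1 s2 s1 s2^-1 s1 s2 on 3 strands, 8 crossings.
Compute on β:
Braid: s1^-1 s2 s1^-1 s2 s1 s2^-1 s1 s2 on 3 strands, 8 crossings.
Writhe w = (#positive) - (#negative) = 5 - 3 = 2.
Computing the Kauffman bracket via state sum. There are 2^8 = 256 states.
Each crossing splits two ways (0=vertical, 1=horizontal). The state's weight is A^(#A-smoothings - #B-smoothings) * d^(loops - 1).
Tabulate the states by total A-exponent and number of loops L (A-exp: L × count):
  A^8: L=2 ×1
  A^6: L=1 ×3, L=3 ×5
  A^4: L=2 ×22, L=4 ×6
  A^2: L=1 ×18, L=3 ×37, L=5 ×1
  A^0: L=2 ×58, L=4 ×12
  A^-2: L=1 ×24, L=3 ×31, L=5 ×1
  A^-4: L=2 ×23, L=4 ×5
  A^-6: L=3 ×8
  A^-8: L=4 ×1
Each group contributes A^e * Σ count * d^(L-1):
Powers of d = -A^2 - A^-2: d^2 = A^4 + 2 + A^-4; d^3 = -A^6 - 3*A^2 - 3*A^-2 - A^-6; d^4 = A^8 + 4*A^4 + 6 + 4*A^-4 + A^-8.
  A^8 * (d) = -A^10 - A^6
  A^6 * (3 + 5*d^2) = 5*A^10 + 13*A^6 + 5*A^2
  A^4 * (22*d + 6*d^3) = -6*A^10 - 40*A^6 - 40*A^2 - 6*A^-2
  A^2 * (18 + 37*d^2 + d^4) = A^10 + 41*A^6 + 98*A^2 + 41*A^-2 + A^-6
  A^0 * (58*d + 12*d^3) = -12*A^6 - 94*A^2 - 94*A^-2 - 12*A^-6
  A^-2 * (24 + 31*d^2 + d^4) = A^6 + 35*A^2 + 92*A^-2 + 35*A^-6 + A^-10
  A^-4 * (23*d + 5*d^3) = -5*A^2 - 38*A^-2 - 38*A^-6 - 5*A^-10
  A^-6 * (8*d^2) = 8*A^-2 + 16*A^-6 + 8*A^-10
  A^-8 * (d^3) = -A^-2 - 3*A^-6 - 3*A^-10 - A^-14
Summing the groups: <K> = -A^10 + 2*A^6 - A^2 + 2*A^-2 - A^-6 + A^-10 - A^-14
Normalise by the writhe: (-A^3)^(-w) = (-A^3)^(-2) = A^-6, so f(A) = A^-6 * <K> = -A^4 + 2 - A^-4 + 2*A^-8 - A^-12 + A^-16 - A^-20.
Substitute A = t^(-1/4), i.e. A^e → t^(-e/4): V(t) = -t^5 + t^4 - t^3 + 2*t^2 - t + 2 - t^-1

Answer: -t^5 + t^4 - t^3 + 2*t^2 - t + 2 - t^-1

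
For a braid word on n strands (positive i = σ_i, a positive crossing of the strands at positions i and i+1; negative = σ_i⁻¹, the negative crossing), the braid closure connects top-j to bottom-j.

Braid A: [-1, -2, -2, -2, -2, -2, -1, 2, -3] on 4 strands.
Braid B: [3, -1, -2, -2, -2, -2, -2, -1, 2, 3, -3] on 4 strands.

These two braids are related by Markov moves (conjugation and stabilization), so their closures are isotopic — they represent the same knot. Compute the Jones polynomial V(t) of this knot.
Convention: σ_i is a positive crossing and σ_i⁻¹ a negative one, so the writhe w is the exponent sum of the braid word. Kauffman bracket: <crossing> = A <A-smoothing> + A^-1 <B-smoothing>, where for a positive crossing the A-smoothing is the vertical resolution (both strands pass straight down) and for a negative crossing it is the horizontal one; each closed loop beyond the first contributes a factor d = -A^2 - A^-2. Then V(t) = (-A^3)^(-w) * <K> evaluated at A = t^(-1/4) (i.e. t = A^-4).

t^-2 - t^-3 + 2*t^-4 - 2*t^-5 + 3*t^-6 - 2*t^-7 + t^-8 - t^-9

Derivation:
Markov-equivalent braids have isotopic closures, hence identical knot invariants. Strip the Markov moves from each word to reach a common short braid β, then compute V(t) once on β.
Braid A: s1^-1 s2^-1 s2^-1 s2^-1 s2^-1 s2^-1 s1^-1 s2 s3^-1 on 4 strands reduces by inverse Markov moves (closure unchanged at each step):
  Destabilize: the word has the form β·s3^-1 where s3^-1 occurs only as the final letter (β ∈ B_3); drop it and the last strand → 3 strands.
Reduced to β = s1^-1 s2^-1 s2^-1 s2^-1 s2^-1 s2^-1 s1^-1 s2 on 3 strands, 8 crossings.
Braid B: s3 s1^-1 s2^-1 s2^-1 s2^-1 s2^-1 s2^-1 s1^-1 s2 s3 s3^-1 on 4 strands reduces by inverse Markov moves (closure unchanged at each step):
  Deconjugate: the word is γ·β·γ⁻¹ with γ = s3 (prefix) and γ⁻¹ = s3^-1 (suffix); strip both.
  Destabilize: the word has the form β·s3 where s3 occurs only as the final letter (β ∈ B_3); drop it and the last strand → 3 strands.
Reduced to β = s1^-1 s2^-1 s2^-1 s2^-1 s2^-1 s2^-1 s1^-1 s2 on 3 strands, 8 crossings.
Both give the same β = s1^-1 s2^-1 s2^-1 s2^-1 s2^-1 s2^-1 s1^-1 s2 on 3 strands, so one state sum suffices:
Braid: s1^-1 s2^-1 s2^-1 s2^-1 s2^-1 s2^-1 s1^-1 s2 on 3 strands, 8 crossings.
Writhe w = (#positive) - (#negative) = 1 - 7 = -6.
Enumerate smoothing states for the bracket polynomial. There are 2^8 = 256 states.
Each crossing splits two ways (0=vertical, 1=horizontal). The state's weight is A^(#A-smoothings - #B-smoothings) * d^(loops - 1).
Tabulate the states by total A-exponent and number of loops L (A-exp: L × count):
  A^8: L=6 ×1
  A^6: L=5 ×8
  A^4: L=4 ×25, L=6 ×3
  A^2: L=3 ×40, L=5 ×15, L=7 ×1
  A^0: L=2 ×35, L=4 ×30, L=6 ×5
  A^-2: L=1 ×15, L=3 ×31, L=5 ×10
  A^-4: L=2 ×18, L=4 ×10
  A^-6: L=1 ×2, L=3 ×6
  A^-8: L=2 ×1
Each group contributes A^e * Σ count * d^(L-1):
Powers of d = -A^2 - A^-2: d^2 = A^4 + 2 + A^-4; d^3 = -A^6 - 3*A^2 - 3*A^-2 - A^-6; d^4 = A^8 + 4*A^4 + 6 + 4*A^-4 + A^-8; d^5 = -A^10 - 5*A^6 - 10*A^2 - 10*A^-2 - 5*A^-6 - A^-10; d^6 = A^12 + 6*A^8 + 15*A^4 + 20 + 15*A^-4 + 6*A^-8 + A^-12.
  A^8 * (d^5) = -A^18 - 5*A^14 - 10*A^10 - 10*A^6 - 5*A^2 - A^-2
  A^6 * (8*d^4) = 8*A^14 + 32*A^10 + 48*A^6 + 32*A^2 + 8*A^-2
  A^4 * (25*d^3 + 3*d^5) = -3*A^14 - 40*A^10 - 105*A^6 - 105*A^2 - 40*A^-2 - 3*A^-6
  A^2 * (40*d^2 + 15*d^4 + d^6) = A^14 + 21*A^10 + 115*A^6 + 190*A^2 + 115*A^-2 + 21*A^-6 + A^-10
  A^0 * (35*d + 30*d^3 + 5*d^5) = -5*A^10 - 55*A^6 - 175*A^2 - 175*A^-2 - 55*A^-6 - 5*A^-10
  A^-2 * (15 + 31*d^2 + 10*d^4) = 10*A^6 + 71*A^2 + 137*A^-2 + 71*A^-6 + 10*A^-10
  A^-4 * (18*d + 10*d^3) = -10*A^2 - 48*A^-2 - 48*A^-6 - 10*A^-10
  A^-6 * (2 + 6*d^2) = 6*A^-2 + 14*A^-6 + 6*A^-10
  A^-8 * (d) = -A^-6 - A^-10
Summing the groups: <K> = -A^18 + A^14 - 2*A^10 + 3*A^6 - 2*A^2 + 2*A^-2 - A^-6 + A^-10
Normalise by the writhe: (-A^3)^(-w) = (-A^3)^(6) = A^18, so f(A) = A^18 * <K> = -A^36 + A^32 - 2*A^28 + 3*A^24 - 2*A^20 + 2*A^16 - A^12 + A^8.
Substitute A = t^(-1/4), i.e. A^e → t^(-e/4): V(t) = t^-2 - t^-3 + 2*t^-4 - 2*t^-5 + 3*t^-6 - 2*t^-7 + t^-8 - t^-9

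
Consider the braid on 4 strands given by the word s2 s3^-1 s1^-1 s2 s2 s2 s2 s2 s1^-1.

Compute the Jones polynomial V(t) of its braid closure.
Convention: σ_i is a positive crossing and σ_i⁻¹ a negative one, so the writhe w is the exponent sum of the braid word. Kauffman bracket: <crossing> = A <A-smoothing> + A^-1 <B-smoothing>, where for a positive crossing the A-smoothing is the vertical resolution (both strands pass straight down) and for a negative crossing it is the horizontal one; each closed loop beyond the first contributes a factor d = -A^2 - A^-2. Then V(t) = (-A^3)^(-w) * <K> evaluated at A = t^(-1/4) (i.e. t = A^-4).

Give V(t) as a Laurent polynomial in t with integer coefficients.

t^8 - 2*t^7 + 2*t^6 - 3*t^5 + 3*t^4 - 2*t^3 + 2*t^2 - t + 1

Derivation:
Braid: s2 s3^-1 s1^-1 s2 s2 s2 s2 s2 s1^-1 on 4 strands, 9 crossings.
Writhe w = (#positive) - (#negative) = 6 - 3 = 3.
Computing the Kauffman bracket via state sum. There are 2^9 = 512 states.
Smooth each crossing (0=||, 1=⌣⌢); contribution A^(Σ sign_k(1-2s_k)) * d^(L-1).
Tabulate the states by total A-exponent and number of loops L (A-exp: L × count):
  A^9: L=3 ×1
  A^7: L=2 ×8, L=4 ×1
  A^5: L=1 ×17, L=3 ×19
  A^3: L=2 ×63, L=4 ×21
  A^1: L=3 ×111, L=5 ×15
  A^-1: L=4 ×120, L=6 ×6
  A^-3: L=5 ×83, L=7 ×1
  A^-5: L=6 ×36
  A^-7: L=7 ×9
  A^-9: L=8 ×1
Each group contributes A^e * Σ count * d^(L-1):
Powers of d = -A^2 - A^-2: d^2 = A^4 + 2 + A^-4; d^3 = -A^6 - 3*A^2 - 3*A^-2 - A^-6; d^4 = A^8 + 4*A^4 + 6 + 4*A^-4 + A^-8; d^5 = -A^10 - 5*A^6 - 10*A^2 - 10*A^-2 - 5*A^-6 - A^-10; d^6 = A^12 + 6*A^8 + 15*A^4 + 20 + 15*A^-4 + 6*A^-8 + A^-12; d^7 = -A^14 - 7*A^10 - 21*A^6 - 35*A^2 - 35*A^-2 - 21*A^-6 - 7*A^-10 - A^-14.
  A^9 * (d^2) = A^13 + 2*A^9 + A^5
  A^7 * (8*d + d^3) = -A^13 - 11*A^9 - 11*A^5 - A
  A^5 * (17 + 19*d^2) = 19*A^9 + 55*A^5 + 19*A
  A^3 * (63*d + 21*d^3) = -21*A^9 - 126*A^5 - 126*A - 21*A^-3
  A^1 * (111*d^2 + 15*d^4) = 15*A^9 + 171*A^5 + 312*A + 171*A^-3 + 15*A^-7
  A^-1 * (120*d^3 + 6*d^5) = -6*A^9 - 150*A^5 - 420*A - 420*A^-3 - 150*A^-7 - 6*A^-11
  A^-3 * (83*d^4 + d^6) = A^9 + 89*A^5 + 347*A + 518*A^-3 + 347*A^-7 + 89*A^-11 + A^-15
  A^-5 * (36*d^5) = -36*A^5 - 180*A - 360*A^-3 - 360*A^-7 - 180*A^-11 - 36*A^-15
  A^-7 * (9*d^6) = 9*A^5 + 54*A + 135*A^-3 + 180*A^-7 + 135*A^-11 + 54*A^-15 + 9*A^-19
  A^-9 * (d^7) = -A^5 - 7*A - 21*A^-3 - 35*A^-7 - 35*A^-11 - 21*A^-15 - 7*A^-19 - A^-23
Summing the groups: <K> = -A^9 + A^5 - 2*A + 2*A^-3 - 3*A^-7 + 3*A^-11 - 2*A^-15 + 2*A^-19 - A^-23
Normalise by the writhe: (-A^3)^(-w) = (-A^3)^(-3) = -A^-9, so f(A) = -A^-9 * <K> = 1 - A^-4 + 2*A^-8 - 2*A^-12 + 3*A^-16 - 3*A^-20 + 2*A^-24 - 2*A^-28 + A^-32.
Substitute A = t^(-1/4), i.e. A^e → t^(-e/4): V(t) = t^8 - 2*t^7 + 2*t^6 - 3*t^5 + 3*t^4 - 2*t^3 + 2*t^2 - t + 1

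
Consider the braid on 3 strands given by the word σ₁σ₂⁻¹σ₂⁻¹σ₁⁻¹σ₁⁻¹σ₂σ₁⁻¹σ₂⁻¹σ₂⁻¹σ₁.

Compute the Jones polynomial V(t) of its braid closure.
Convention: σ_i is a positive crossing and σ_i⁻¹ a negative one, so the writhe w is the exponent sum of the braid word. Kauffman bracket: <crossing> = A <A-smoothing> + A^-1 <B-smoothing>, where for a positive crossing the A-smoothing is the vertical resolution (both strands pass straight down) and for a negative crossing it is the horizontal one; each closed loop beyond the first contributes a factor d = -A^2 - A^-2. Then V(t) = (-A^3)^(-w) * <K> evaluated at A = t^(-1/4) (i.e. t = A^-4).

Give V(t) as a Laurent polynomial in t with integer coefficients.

Braid: s1 s2^-1 s2^-1 s1^-1 s1^-1 s2 s1^-1 s2^-1 s2^-1 s1 on 3 strands, 10 crossings.
Writhe w = (#positive) - (#negative) = 3 - 7 = -4.
State-sum expansion of <K>. There are 2^10 = 1024 states.
Each crossing splits two ways (0=vertical, 1=horizontal). The state's weight is A^(#A-smoothings - #B-smoothings) * d^(loops - 1).
Tabulate the states by total A-exponent and number of loops L (A-exp: L × count):
  A^10: L=6 ×1
  A^8: L=5 ×10
  A^6: L=4 ×43, L=6 ×2
  A^4: L=3 ×98, L=5 ×22
  A^2: L=2 ×118, L=4 ×88, L=6 ×4
  A^0: L=1 ×60, L=3 ×162, L=5 ×30
  A^-2: L=2 ×128, L=4 ×79, L=6 ×3
  A^-4: L=1 ×23, L=3 ×84, L=5 ×13
  A^-6: L=2 ×27, L=4 ×18
  A^-8: L=1 ×2, L=3 ×8
  A^-10: L=2 ×1
Each group contributes A^e * Σ count * d^(L-1):
Powers of d = -A^2 - A^-2: d^2 = A^4 + 2 + A^-4; d^3 = -A^6 - 3*A^2 - 3*A^-2 - A^-6; d^4 = A^8 + 4*A^4 + 6 + 4*A^-4 + A^-8; d^5 = -A^10 - 5*A^6 - 10*A^2 - 10*A^-2 - 5*A^-6 - A^-10.
  A^10 * (d^5) = -A^20 - 5*A^16 - 10*A^12 - 10*A^8 - 5*A^4 - 1
  A^8 * (10*d^4) = 10*A^16 + 40*A^12 + 60*A^8 + 40*A^4 + 10
  A^6 * (43*d^3 + 2*d^5) = -2*A^16 - 53*A^12 - 149*A^8 - 149*A^4 - 53 - 2*A^-4
  A^4 * (98*d^2 + 22*d^4) = 22*A^12 + 186*A^8 + 328*A^4 + 186 + 22*A^-4
  A^2 * (118*d + 88*d^3 + 4*d^5) = -4*A^12 - 108*A^8 - 422*A^4 - 422 - 108*A^-4 - 4*A^-8
  A^0 * (60 + 162*d^2 + 30*d^4) = 30*A^8 + 282*A^4 + 564 + 282*A^-4 + 30*A^-8
  A^-2 * (128*d + 79*d^3 + 3*d^5) = -3*A^8 - 94*A^4 - 395 - 395*A^-4 - 94*A^-8 - 3*A^-12
  A^-4 * (23 + 84*d^2 + 13*d^4) = 13*A^4 + 136 + 269*A^-4 + 136*A^-8 + 13*A^-12
  A^-6 * (27*d + 18*d^3) = -18 - 81*A^-4 - 81*A^-8 - 18*A^-12
  A^-8 * (2 + 8*d^2) = 8*A^-4 + 18*A^-8 + 8*A^-12
  A^-10 * (d) = -A^-8 - A^-12
Summing the groups: <K> = -A^20 + 3*A^16 - 5*A^12 + 6*A^8 - 7*A^4 + 7 - 5*A^-4 + 4*A^-8 - A^-12
Normalise by the writhe: (-A^3)^(-w) = (-A^3)^(4) = A^12, so f(A) = A^12 * <K> = -A^32 + 3*A^28 - 5*A^24 + 6*A^20 - 7*A^16 + 7*A^12 - 5*A^8 + 4*A^4 - 1.
Substitute A = t^(-1/4), i.e. A^e → t^(-e/4): V(t) = -1 + 4*t^-1 - 5*t^-2 + 7*t^-3 - 7*t^-4 + 6*t^-5 - 5*t^-6 + 3*t^-7 - t^-8

Answer: -1 + 4*t^-1 - 5*t^-2 + 7*t^-3 - 7*t^-4 + 6*t^-5 - 5*t^-6 + 3*t^-7 - t^-8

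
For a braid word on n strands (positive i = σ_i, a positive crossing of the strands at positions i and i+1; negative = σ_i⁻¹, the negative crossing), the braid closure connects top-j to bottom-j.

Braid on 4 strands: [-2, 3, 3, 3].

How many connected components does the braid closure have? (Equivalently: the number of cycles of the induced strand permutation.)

Track the strand permutation on 4 strands, starting from identity.
  step 1: s2^-1 swaps positions 2,3 -> [1 3 2 4]
  step 2: s3 swaps positions 3,4 -> [1 3 4 2]
  step 3: s3 swaps positions 3,4 -> [1 3 2 4]
  step 4: s3 swaps positions 3,4 -> [1 3 4 2]
Final permutation (position -> original strand): [1 3 4 2]
Closure components = cycle count of this permutation = 2.

Answer: 2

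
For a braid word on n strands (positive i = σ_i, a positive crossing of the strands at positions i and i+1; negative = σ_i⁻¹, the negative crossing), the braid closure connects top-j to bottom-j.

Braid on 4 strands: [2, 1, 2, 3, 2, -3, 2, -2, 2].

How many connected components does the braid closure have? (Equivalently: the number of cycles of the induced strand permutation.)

Track the strand permutation on 4 strands, starting from identity.
  step 1: s2 swaps positions 2,3 -> [1 3 2 4]
  step 2: s1 swaps positions 1,2 -> [3 1 2 4]
  step 3: s2 swaps positions 2,3 -> [3 2 1 4]
  step 4: s3 swaps positions 3,4 -> [3 2 4 1]
  step 5: s2 swaps positions 2,3 -> [3 4 2 1]
  step 6: s3^-1 swaps positions 3,4 -> [3 4 1 2]
  step 7: s2 swaps positions 2,3 -> [3 1 4 2]
  step 8: s2^-1 swaps positions 2,3 -> [3 4 1 2]
  step 9: s2 swaps positions 2,3 -> [3 1 4 2]
Final permutation (position -> original strand): [3 1 4 2]
Closure components = cycle count of this permutation = 1.

Answer: 1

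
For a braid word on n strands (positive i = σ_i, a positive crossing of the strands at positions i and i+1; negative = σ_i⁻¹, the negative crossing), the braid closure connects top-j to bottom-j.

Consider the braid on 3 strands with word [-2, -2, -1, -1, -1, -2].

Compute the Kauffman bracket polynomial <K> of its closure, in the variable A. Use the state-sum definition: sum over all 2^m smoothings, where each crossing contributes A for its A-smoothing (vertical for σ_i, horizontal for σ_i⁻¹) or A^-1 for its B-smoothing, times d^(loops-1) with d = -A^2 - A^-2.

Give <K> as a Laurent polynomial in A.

A^14 - 2*A^10 + A^6 - 2*A^2 + 2*A^-2 + A^-10

Derivation:
Braid: s2^-1 s2^-1 s1^-1 s1^-1 s1^-1 s2^-1 on 3 strands, 6 crossings.
Writhe w = (#positive) - (#negative) = 0 - 6 = -6.
Enumerate smoothing states for the bracket polynomial. There are 2^6 = 64 states.
For each crossing: s=0 is the vertical smoothing, s=1 horizontal. Crossing k contributes A^(sign_k * (1 - 2*s_k)); loop factor d = -A^2 - A^-2.
Tabulate the states by total A-exponent and number of loops L (A-exp: L × count):
  A^6: L=5 ×1
  A^4: L=4 ×6
  A^2: L=3 ×15
  A^0: L=2 ×18, L=4 ×2
  A^-2: L=1 ×9, L=3 ×6
  A^-4: L=2 ×6
  A^-6: L=3 ×1
Each group contributes A^e * Σ count * d^(L-1):
Powers of d = -A^2 - A^-2: d^2 = A^4 + 2 + A^-4; d^3 = -A^6 - 3*A^2 - 3*A^-2 - A^-6; d^4 = A^8 + 4*A^4 + 6 + 4*A^-4 + A^-8.
  A^6 * (d^4) = A^14 + 4*A^10 + 6*A^6 + 4*A^2 + A^-2
  A^4 * (6*d^3) = -6*A^10 - 18*A^6 - 18*A^2 - 6*A^-2
  A^2 * (15*d^2) = 15*A^6 + 30*A^2 + 15*A^-2
  A^0 * (18*d + 2*d^3) = -2*A^6 - 24*A^2 - 24*A^-2 - 2*A^-6
  A^-2 * (9 + 6*d^2) = 6*A^2 + 21*A^-2 + 6*A^-6
  A^-4 * (6*d) = -6*A^-2 - 6*A^-6
  A^-6 * (d^2) = A^-2 + 2*A^-6 + A^-10
Summing the groups: <K> = A^14 - 2*A^10 + A^6 - 2*A^2 + 2*A^-2 + A^-10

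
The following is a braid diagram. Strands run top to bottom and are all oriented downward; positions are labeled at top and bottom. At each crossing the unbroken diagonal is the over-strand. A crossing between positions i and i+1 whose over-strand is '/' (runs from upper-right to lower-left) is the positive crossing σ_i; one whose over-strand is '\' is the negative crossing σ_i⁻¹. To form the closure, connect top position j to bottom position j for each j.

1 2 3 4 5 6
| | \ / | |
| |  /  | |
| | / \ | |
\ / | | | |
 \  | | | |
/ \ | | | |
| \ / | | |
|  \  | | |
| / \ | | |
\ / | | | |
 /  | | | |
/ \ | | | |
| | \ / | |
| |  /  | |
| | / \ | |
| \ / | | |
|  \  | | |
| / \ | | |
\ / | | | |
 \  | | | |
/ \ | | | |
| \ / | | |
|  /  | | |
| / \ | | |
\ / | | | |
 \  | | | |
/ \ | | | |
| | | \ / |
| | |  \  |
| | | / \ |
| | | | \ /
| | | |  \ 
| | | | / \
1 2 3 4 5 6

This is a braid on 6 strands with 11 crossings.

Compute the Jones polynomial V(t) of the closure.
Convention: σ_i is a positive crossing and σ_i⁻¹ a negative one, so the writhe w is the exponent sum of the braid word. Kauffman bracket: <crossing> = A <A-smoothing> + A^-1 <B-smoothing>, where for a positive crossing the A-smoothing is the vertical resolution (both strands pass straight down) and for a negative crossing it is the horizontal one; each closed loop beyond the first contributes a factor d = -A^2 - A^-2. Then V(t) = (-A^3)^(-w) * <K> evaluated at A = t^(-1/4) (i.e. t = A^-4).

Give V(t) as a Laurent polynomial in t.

Reading the diagram top to bottom ('/'-over between positions i,i+1 = s_i, '\'-over = s_i^-1): braid word = s3 s1^-1 s2^-1 s1 s3 s2^-1 s1^-1 s2 s1^-1 s4^-1 s5^-1.
The presented braid s3 s1^-1 s2^-1 s1 s3 s2^-1 s1^-1 s2 s1^-1 s4^-1 s5^-1 on 6 strands reduces by inverse Markov moves (closure unchanged at each step):
  Destabilize: the word has the form β·s5^-1 where s5^-1 occurs only as the final letter (β ∈ B_5); drop it and the last strand → 5 strands.
  Destabilize: the word has the form β·s4^-1 where s4^-1 occurs only as the final letter (β ∈ B_4); drop it and the last strand → 4 strands.
Reduced to β = s3 s1^-1 s2^-1 s1 s3 s2^-1 s1^-1 s2 s1^-1 on 4 strands, 9 crossings.
Compute on β:
Braid: s3 s1^-1 s2^-1 s1 s3 s2^-1 s1^-1 s2 s1^-1 on 4 strands, 9 crossings.
Writhe w = (#positive) - (#negative) = 4 - 5 = -1.
Computing the Kauffman bracket via state sum. There are 2^9 = 512 states.
Each crossing splits two ways (0=vertical, 1=horizontal). The state's weight is A^(#A-smoothings - #B-smoothings) * d^(loops - 1).
Tabulate the states by total A-exponent and number of loops L (A-exp: L × count):
  A^9: L=5 ×1
  A^7: L=4 ×9
  A^5: L=3 ×32, L=5 ×4
  A^3: L=2 ×53, L=4 ×30, L=6 ×1
  A^1: L=1 ×35, L=3 ×80, L=5 ×11
  A^-1: L=2 ×86, L=4 ×39, L=6 ×1
  A^-3: L=1 ×21, L=3 ×58, L=5 ×5
  A^-5: L=2 ×26, L=4 ×10
  A^-7: L=1 ×3, L=3 ×6
  A^-9: L=2 ×1
Each group contributes A^e * Σ count * d^(L-1):
Powers of d = -A^2 - A^-2: d^2 = A^4 + 2 + A^-4; d^3 = -A^6 - 3*A^2 - 3*A^-2 - A^-6; d^4 = A^8 + 4*A^4 + 6 + 4*A^-4 + A^-8; d^5 = -A^10 - 5*A^6 - 10*A^2 - 10*A^-2 - 5*A^-6 - A^-10.
  A^9 * (d^4) = A^17 + 4*A^13 + 6*A^9 + 4*A^5 + A
  A^7 * (9*d^3) = -9*A^13 - 27*A^9 - 27*A^5 - 9*A
  A^5 * (32*d^2 + 4*d^4) = 4*A^13 + 48*A^9 + 88*A^5 + 48*A + 4*A^-3
  A^3 * (53*d + 30*d^3 + d^5) = -A^13 - 35*A^9 - 153*A^5 - 153*A - 35*A^-3 - A^-7
  A^1 * (35 + 80*d^2 + 11*d^4) = 11*A^9 + 124*A^5 + 261*A + 124*A^-3 + 11*A^-7
  A^-1 * (86*d + 39*d^3 + d^5) = -A^9 - 44*A^5 - 213*A - 213*A^-3 - 44*A^-7 - A^-11
  A^-3 * (21 + 58*d^2 + 5*d^4) = 5*A^5 + 78*A + 167*A^-3 + 78*A^-7 + 5*A^-11
  A^-5 * (26*d + 10*d^3) = -10*A - 56*A^-3 - 56*A^-7 - 10*A^-11
  A^-7 * (3 + 6*d^2) = 6*A^-3 + 15*A^-7 + 6*A^-11
  A^-9 * (d) = -A^-7 - A^-11
Summing the groups: <K> = A^17 - 2*A^13 + 2*A^9 - 3*A^5 + 3*A - 3*A^-3 + 2*A^-7 - A^-11
Normalise by the writhe: (-A^3)^(-w) = (-A^3)^(1) = -A^3, so f(A) = -A^3 * <K> = -A^20 + 2*A^16 - 2*A^12 + 3*A^8 - 3*A^4 + 3 - 2*A^-4 + A^-8.
Substitute A = t^(-1/4), i.e. A^e → t^(-e/4): V(t) = t^2 - 2*t + 3 - 3*t^-1 + 3*t^-2 - 2*t^-3 + 2*t^-4 - t^-5

Answer: t^2 - 2*t + 3 - 3*t^-1 + 3*t^-2 - 2*t^-3 + 2*t^-4 - t^-5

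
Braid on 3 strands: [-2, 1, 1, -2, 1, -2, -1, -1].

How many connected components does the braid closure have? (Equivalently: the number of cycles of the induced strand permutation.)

Track the strand permutation on 3 strands, starting from identity.
  step 1: s2^-1 swaps positions 2,3 -> [1 3 2]
  step 2: s1 swaps positions 1,2 -> [3 1 2]
  step 3: s1 swaps positions 1,2 -> [1 3 2]
  step 4: s2^-1 swaps positions 2,3 -> [1 2 3]
  step 5: s1 swaps positions 1,2 -> [2 1 3]
  step 6: s2^-1 swaps positions 2,3 -> [2 3 1]
  step 7: s1^-1 swaps positions 1,2 -> [3 2 1]
  step 8: s1^-1 swaps positions 1,2 -> [2 3 1]
Final permutation (position -> original strand): [2 3 1]
Closure components = cycle count of this permutation = 1.

Answer: 1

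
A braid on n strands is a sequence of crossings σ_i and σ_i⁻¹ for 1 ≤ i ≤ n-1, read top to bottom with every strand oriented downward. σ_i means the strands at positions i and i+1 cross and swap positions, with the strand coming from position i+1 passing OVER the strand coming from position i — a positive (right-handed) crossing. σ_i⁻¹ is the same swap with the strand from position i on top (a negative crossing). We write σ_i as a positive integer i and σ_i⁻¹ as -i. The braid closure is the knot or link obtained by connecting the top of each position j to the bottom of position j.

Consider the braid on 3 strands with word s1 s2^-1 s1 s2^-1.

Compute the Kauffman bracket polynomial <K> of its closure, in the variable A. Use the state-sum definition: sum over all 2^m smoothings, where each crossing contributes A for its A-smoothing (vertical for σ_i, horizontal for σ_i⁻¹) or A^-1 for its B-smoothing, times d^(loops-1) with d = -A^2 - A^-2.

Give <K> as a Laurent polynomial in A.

A^8 - A^4 + 1 - A^-4 + A^-8

Derivation:
Braid: s1 s2^-1 s1 s2^-1 on 3 strands, 4 crossings.
Writhe w = (#positive) - (#negative) = 2 - 2 = 0.
State-sum expansion of <K>. There are 2^4 = 16 states.
Smooth each crossing (0=||, 1=⌣⌢); contribution A^(Σ sign_k(1-2s_k)) * d^(L-1).
  state 0000: A-exp=+0, loops=3, term = A^0 * d^2
  state 0001: A-exp=+2, loops=2, term = A^2 * d^1
  state 0010: A-exp=-2, loops=2, term = A^-2 * d^1
  state 0011: A-exp=+0, loops=1, term = A^0 * d^0
  state 0100: A-exp=+2, loops=2, term = A^2 * d^1
  state 0101: A-exp=+4, loops=3, term = A^4 * d^2
  state 0110: A-exp=+0, loops=1, term = A^0 * d^0
  state 0111: A-exp=+2, loops=2, term = A^2 * d^1
  state 1000: A-exp=-2, loops=2, term = A^-2 * d^1
  state 1001: A-exp=+0, loops=1, term = A^0 * d^0
  state 1010: A-exp=-4, loops=3, term = A^-4 * d^2
  state 1011: A-exp=-2, loops=2, term = A^-2 * d^1
  state 1100: A-exp=+0, loops=1, term = A^0 * d^0
  state 1101: A-exp=+2, loops=2, term = A^2 * d^1
  state 1110: A-exp=-2, loops=2, term = A^-2 * d^1
  state 1111: A-exp=+0, loops=1, term = A^0 * d^0
Collect the terms by A-exponent (count of states per loop number):
Powers of d = -A^2 - A^-2: d^2 = A^4 + 2 + A^-4.
  A^4 * (d^2) = A^8 + 2*A^4 + 1
  A^2 * (4*d) = -4*A^4 - 4
  A^0 * (5 + d^2) = A^4 + 7 + A^-4
  A^-2 * (4*d) = -4 - 4*A^-4
  A^-4 * (d^2) = 1 + 2*A^-4 + A^-8
Summing the groups: <K> = A^8 - A^4 + 1 - A^-4 + A^-8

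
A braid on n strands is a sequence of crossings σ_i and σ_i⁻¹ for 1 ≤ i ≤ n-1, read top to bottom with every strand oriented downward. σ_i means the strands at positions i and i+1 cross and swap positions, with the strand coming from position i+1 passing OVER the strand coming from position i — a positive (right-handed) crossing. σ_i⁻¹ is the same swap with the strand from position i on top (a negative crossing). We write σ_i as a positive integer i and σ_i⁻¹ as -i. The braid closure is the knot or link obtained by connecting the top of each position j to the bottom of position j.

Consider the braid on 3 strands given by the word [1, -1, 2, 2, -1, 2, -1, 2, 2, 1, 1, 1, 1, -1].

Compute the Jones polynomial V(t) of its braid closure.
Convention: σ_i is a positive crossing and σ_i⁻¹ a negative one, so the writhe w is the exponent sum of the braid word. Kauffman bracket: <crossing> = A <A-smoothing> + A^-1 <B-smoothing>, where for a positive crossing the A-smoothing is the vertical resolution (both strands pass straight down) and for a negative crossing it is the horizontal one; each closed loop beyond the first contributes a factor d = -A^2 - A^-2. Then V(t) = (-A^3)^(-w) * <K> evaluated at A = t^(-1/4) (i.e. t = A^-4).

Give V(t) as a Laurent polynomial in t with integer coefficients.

The presented braid s1 s1^-1 s2 s2 s1^-1 s2 s1^-1 s2 s2 s1 s1 s1 s1 s1^-1 on 3 strands reduces by inverse Markov moves (closure unchanged at each step):
  Deconjugate: the word is γ·β·γ⁻¹ with γ = s1 s1^-1 (prefix) and γ⁻¹ = s1 s1^-1 (suffix); strip both.
Reduced to β = s2 s2 s1^-1 s2 s1^-1 s2 s2 s1 s1 s1 on 3 strands, 10 crossings.
Compute on β:
Braid: s2 s2 s1^-1 s2 s1^-1 s2 s2 s1 s1 s1 on 3 strands, 10 crossings.
Writhe w = (#positive) - (#negative) = 8 - 2 = 6.
State-sum expansion of <K>. There are 2^10 = 1024 states.
Smooth each crossing (0=||, 1=⌣⌢); contribution A^(Σ sign_k(1-2s_k)) * d^(L-1).
Tabulate the states by total A-exponent and number of loops L (A-exp: L × count):
  A^10: L=3 ×1
  A^8: L=2 ×7, L=4 ×3
  A^6: L=1 ×14, L=3 ×28, L=5 ×3
  A^4: L=2 ×88, L=4 ×31, L=6 ×1
  A^2: L=1 ×63, L=3 ×133, L=5 ×14
  A^0: L=2 ×159, L=4 ×91, L=6 ×2
  A^-2: L=3 ×180, L=5 ×30
  A^-4: L=4 ×116, L=6 ×4
  A^-6: L=5 ×45
  A^-8: L=6 ×10
  A^-10: L=7 ×1
Each group contributes A^e * Σ count * d^(L-1):
Powers of d = -A^2 - A^-2: d^2 = A^4 + 2 + A^-4; d^3 = -A^6 - 3*A^2 - 3*A^-2 - A^-6; d^4 = A^8 + 4*A^4 + 6 + 4*A^-4 + A^-8; d^5 = -A^10 - 5*A^6 - 10*A^2 - 10*A^-2 - 5*A^-6 - A^-10; d^6 = A^12 + 6*A^8 + 15*A^4 + 20 + 15*A^-4 + 6*A^-8 + A^-12.
  A^10 * (d^2) = A^14 + 2*A^10 + A^6
  A^8 * (7*d + 3*d^3) = -3*A^14 - 16*A^10 - 16*A^6 - 3*A^2
  A^6 * (14 + 28*d^2 + 3*d^4) = 3*A^14 + 40*A^10 + 88*A^6 + 40*A^2 + 3*A^-2
  A^4 * (88*d + 31*d^3 + d^5) = -A^14 - 36*A^10 - 191*A^6 - 191*A^2 - 36*A^-2 - A^-6
  A^2 * (63 + 133*d^2 + 14*d^4) = 14*A^10 + 189*A^6 + 413*A^2 + 189*A^-2 + 14*A^-6
  A^0 * (159*d + 91*d^3 + 2*d^5) = -2*A^10 - 101*A^6 - 452*A^2 - 452*A^-2 - 101*A^-6 - 2*A^-10
  A^-2 * (180*d^2 + 30*d^4) = 30*A^6 + 300*A^2 + 540*A^-2 + 300*A^-6 + 30*A^-10
  A^-4 * (116*d^3 + 4*d^5) = -4*A^6 - 136*A^2 - 388*A^-2 - 388*A^-6 - 136*A^-10 - 4*A^-14
  A^-6 * (45*d^4) = 45*A^2 + 180*A^-2 + 270*A^-6 + 180*A^-10 + 45*A^-14
  A^-8 * (10*d^5) = -10*A^2 - 50*A^-2 - 100*A^-6 - 100*A^-10 - 50*A^-14 - 10*A^-18
  A^-10 * (d^6) = A^2 + 6*A^-2 + 15*A^-6 + 20*A^-10 + 15*A^-14 + 6*A^-18 + A^-22
Summing the groups: <K> = 2*A^10 - 4*A^6 + 7*A^2 - 8*A^-2 + 9*A^-6 - 8*A^-10 + 6*A^-14 - 4*A^-18 + A^-22
Normalise by the writhe: (-A^3)^(-w) = (-A^3)^(-6) = A^-18, so f(A) = A^-18 * <K> = 2*A^-8 - 4*A^-12 + 7*A^-16 - 8*A^-20 + 9*A^-24 - 8*A^-28 + 6*A^-32 - 4*A^-36 + A^-40.
Substitute A = t^(-1/4), i.e. A^e → t^(-e/4): V(t) = t^10 - 4*t^9 + 6*t^8 - 8*t^7 + 9*t^6 - 8*t^5 + 7*t^4 - 4*t^3 + 2*t^2

Answer: t^10 - 4*t^9 + 6*t^8 - 8*t^7 + 9*t^6 - 8*t^5 + 7*t^4 - 4*t^3 + 2*t^2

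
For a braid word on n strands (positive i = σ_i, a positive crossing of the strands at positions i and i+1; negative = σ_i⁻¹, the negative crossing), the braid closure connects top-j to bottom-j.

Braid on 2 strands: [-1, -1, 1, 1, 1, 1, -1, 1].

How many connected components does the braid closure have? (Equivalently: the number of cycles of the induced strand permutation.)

2

Derivation:
Track the strand permutation on 2 strands, starting from identity.
  step 1: s1^-1 swaps positions 1,2 -> [2 1]
  step 2: s1^-1 swaps positions 1,2 -> [1 2]
  step 3: s1 swaps positions 1,2 -> [2 1]
  step 4: s1 swaps positions 1,2 -> [1 2]
  step 5: s1 swaps positions 1,2 -> [2 1]
  step 6: s1 swaps positions 1,2 -> [1 2]
  step 7: s1^-1 swaps positions 1,2 -> [2 1]
  step 8: s1 swaps positions 1,2 -> [1 2]
Final permutation (position -> original strand): [1 2]
Closure components = cycle count of this permutation = 2.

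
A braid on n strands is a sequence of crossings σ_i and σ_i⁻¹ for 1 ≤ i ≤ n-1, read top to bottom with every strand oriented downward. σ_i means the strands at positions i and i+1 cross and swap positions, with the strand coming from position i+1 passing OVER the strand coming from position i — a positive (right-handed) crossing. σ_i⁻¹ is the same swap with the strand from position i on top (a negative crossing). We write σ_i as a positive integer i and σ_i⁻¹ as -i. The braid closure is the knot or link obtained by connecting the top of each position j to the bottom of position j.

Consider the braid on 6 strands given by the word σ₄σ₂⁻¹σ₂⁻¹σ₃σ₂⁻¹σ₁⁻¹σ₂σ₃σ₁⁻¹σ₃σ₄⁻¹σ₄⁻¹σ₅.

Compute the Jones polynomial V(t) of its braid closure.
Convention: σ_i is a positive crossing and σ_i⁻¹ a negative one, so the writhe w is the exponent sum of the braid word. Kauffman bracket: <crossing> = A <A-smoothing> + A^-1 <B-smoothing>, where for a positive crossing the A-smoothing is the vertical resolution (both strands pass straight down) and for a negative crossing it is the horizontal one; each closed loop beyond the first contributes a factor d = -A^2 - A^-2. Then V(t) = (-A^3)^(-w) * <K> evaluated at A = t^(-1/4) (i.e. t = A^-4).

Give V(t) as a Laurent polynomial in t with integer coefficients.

-t^3 + 2*t^2 - 3*t + 5 - 4*t^-1 + 4*t^-2 - 3*t^-3 + 2*t^-4 - t^-5

Derivation:
The presented braid s4 s2^-1 s2^-1 s3 s2^-1 s1^-1 s2 s3 s1^-1 s3 s4^-1 s4^-1 s5 on 6 strands reduces by inverse Markov moves (closure unchanged at each step):
  Destabilize: the word has the form β·s5 where s5 occurs only as the final letter (β ∈ B_5); drop it and the last strand → 5 strands.
  Deconjugate: the word is γ·β·γ⁻¹ with γ = s4 (prefix) and γ⁻¹ = s4^-1 (suffix); strip both.
  Destabilize: the word has the form β·s4^-1 where s4^-1 occurs only as the final letter (β ∈ B_4); drop it and the last strand → 4 strands.
Reduced to β = s2^-1 s2^-1 s3 s2^-1 s1^-1 s2 s3 s1^-1 s3 on 4 strands, 9 crossings.
Compute on β:
Braid: s2^-1 s2^-1 s3 s2^-1 s1^-1 s2 s3 s1^-1 s3 on 4 strands, 9 crossings.
Writhe w = (#positive) - (#negative) = 4 - 5 = -1.
State-sum expansion of <K>. There are 2^9 = 512 states.
For each crossing: s=0 is the vertical smoothing, s=1 horizontal. Crossing k contributes A^(sign_k * (1 - 2*s_k)); loop factor d = -A^2 - A^-2.
Tabulate the states by total A-exponent and number of loops L (A-exp: L × count):
  A^9: L=5 ×1
  A^7: L=4 ×9
  A^5: L=3 ×32, L=5 ×4
  A^3: L=2 ×55, L=4 ×28, L=6 ×1
  A^1: L=1 ×39, L=3 ×77, L=5 ×10
  A^-1: L=2 ×87, L=4 ×38, L=6 ×1
  A^-3: L=1 ×14, L=3 ×64, L=5 ×6
  A^-5: L=2 ×17, L=4 ×19
  A^-7: L=3 ×7, L=5 ×2
  A^-9: L=4 ×1
Each group contributes A^e * Σ count * d^(L-1):
Powers of d = -A^2 - A^-2: d^2 = A^4 + 2 + A^-4; d^3 = -A^6 - 3*A^2 - 3*A^-2 - A^-6; d^4 = A^8 + 4*A^4 + 6 + 4*A^-4 + A^-8; d^5 = -A^10 - 5*A^6 - 10*A^2 - 10*A^-2 - 5*A^-6 - A^-10.
  A^9 * (d^4) = A^17 + 4*A^13 + 6*A^9 + 4*A^5 + A
  A^7 * (9*d^3) = -9*A^13 - 27*A^9 - 27*A^5 - 9*A
  A^5 * (32*d^2 + 4*d^4) = 4*A^13 + 48*A^9 + 88*A^5 + 48*A + 4*A^-3
  A^3 * (55*d + 28*d^3 + d^5) = -A^13 - 33*A^9 - 149*A^5 - 149*A - 33*A^-3 - A^-7
  A^1 * (39 + 77*d^2 + 10*d^4) = 10*A^9 + 117*A^5 + 253*A + 117*A^-3 + 10*A^-7
  A^-1 * (87*d + 38*d^3 + d^5) = -A^9 - 43*A^5 - 211*A - 211*A^-3 - 43*A^-7 - A^-11
  A^-3 * (14 + 64*d^2 + 6*d^4) = 6*A^5 + 88*A + 178*A^-3 + 88*A^-7 + 6*A^-11
  A^-5 * (17*d + 19*d^3) = -19*A - 74*A^-3 - 74*A^-7 - 19*A^-11
  A^-7 * (7*d^2 + 2*d^4) = 2*A + 15*A^-3 + 26*A^-7 + 15*A^-11 + 2*A^-15
  A^-9 * (d^3) = -A^-3 - 3*A^-7 - 3*A^-11 - A^-15
Summing the groups: <K> = A^17 - 2*A^13 + 3*A^9 - 4*A^5 + 4*A - 5*A^-3 + 3*A^-7 - 2*A^-11 + A^-15
Normalise by the writhe: (-A^3)^(-w) = (-A^3)^(1) = -A^3, so f(A) = -A^3 * <K> = -A^20 + 2*A^16 - 3*A^12 + 4*A^8 - 4*A^4 + 5 - 3*A^-4 + 2*A^-8 - A^-12.
Substitute A = t^(-1/4), i.e. A^e → t^(-e/4): V(t) = -t^3 + 2*t^2 - 3*t + 5 - 4*t^-1 + 4*t^-2 - 3*t^-3 + 2*t^-4 - t^-5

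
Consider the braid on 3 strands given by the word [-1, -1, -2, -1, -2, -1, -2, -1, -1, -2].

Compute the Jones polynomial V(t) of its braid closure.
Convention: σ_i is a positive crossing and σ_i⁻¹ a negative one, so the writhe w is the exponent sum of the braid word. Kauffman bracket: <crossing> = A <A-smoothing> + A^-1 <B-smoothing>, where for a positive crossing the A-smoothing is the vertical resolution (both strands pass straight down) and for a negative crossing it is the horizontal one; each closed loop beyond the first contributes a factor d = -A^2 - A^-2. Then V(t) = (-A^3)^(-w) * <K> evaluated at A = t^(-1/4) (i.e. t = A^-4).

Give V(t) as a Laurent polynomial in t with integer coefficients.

Braid: s1^-1 s1^-1 s2^-1 s1^-1 s2^-1 s1^-1 s2^-1 s1^-1 s1^-1 s2^-1 on 3 strands, 10 crossings.
Writhe w = (#positive) - (#negative) = 0 - 10 = -10.
Enumerate smoothing states for the bracket polynomial. There are 2^10 = 1024 states.
Each crossing splits two ways (0=vertical, 1=horizontal). The state's weight is A^(#A-smoothings - #B-smoothings) * d^(loops - 1).
Tabulate the states by total A-exponent and number of loops L (A-exp: L × count):
  A^10: L=3 ×1
  A^8: L=2 ×4, L=4 ×6
  A^6: L=1 ×4, L=3 ×30, L=5 ×11
  A^4: L=2 ×48, L=4 ×65, L=6 ×7
  A^2: L=1 ×24, L=3 ×140, L=5 ×45, L=7 ×1
  A^0: L=2 ×129, L=4 ×117, L=6 ×6
  A^-2: L=1 ×43, L=3 ×151, L=5 ×16
  A^-4: L=2 ×96, L=4 ×24
  A^-6: L=1 ×24, L=3 ×21
  A^-8: L=2 ×10
  A^-10: L=3 ×1
Each group contributes A^e * Σ count * d^(L-1):
Powers of d = -A^2 - A^-2: d^2 = A^4 + 2 + A^-4; d^3 = -A^6 - 3*A^2 - 3*A^-2 - A^-6; d^4 = A^8 + 4*A^4 + 6 + 4*A^-4 + A^-8; d^5 = -A^10 - 5*A^6 - 10*A^2 - 10*A^-2 - 5*A^-6 - A^-10; d^6 = A^12 + 6*A^8 + 15*A^4 + 20 + 15*A^-4 + 6*A^-8 + A^-12.
  A^10 * (d^2) = A^14 + 2*A^10 + A^6
  A^8 * (4*d + 6*d^3) = -6*A^14 - 22*A^10 - 22*A^6 - 6*A^2
  A^6 * (4 + 30*d^2 + 11*d^4) = 11*A^14 + 74*A^10 + 130*A^6 + 74*A^2 + 11*A^-2
  A^4 * (48*d + 65*d^3 + 7*d^5) = -7*A^14 - 100*A^10 - 313*A^6 - 313*A^2 - 100*A^-2 - 7*A^-6
  A^2 * (24 + 140*d^2 + 45*d^4 + d^6) = A^14 + 51*A^10 + 335*A^6 + 594*A^2 + 335*A^-2 + 51*A^-6 + A^-10
  A^0 * (129*d + 117*d^3 + 6*d^5) = -6*A^10 - 147*A^6 - 540*A^2 - 540*A^-2 - 147*A^-6 - 6*A^-10
  A^-2 * (43 + 151*d^2 + 16*d^4) = 16*A^6 + 215*A^2 + 441*A^-2 + 215*A^-6 + 16*A^-10
  A^-4 * (96*d + 24*d^3) = -24*A^2 - 168*A^-2 - 168*A^-6 - 24*A^-10
  A^-6 * (24 + 21*d^2) = 21*A^-2 + 66*A^-6 + 21*A^-10
  A^-8 * (10*d) = -10*A^-6 - 10*A^-10
  A^-10 * (d^2) = A^-6 + 2*A^-10 + A^-14
Summing the groups: <K> = -A^10 + A^-6 + A^-14
Normalise by the writhe: (-A^3)^(-w) = (-A^3)^(10) = A^30, so f(A) = A^30 * <K> = -A^40 + A^24 + A^16.
Substitute A = t^(-1/4), i.e. A^e → t^(-e/4): V(t) = t^-4 + t^-6 - t^-10

Answer: t^-4 + t^-6 - t^-10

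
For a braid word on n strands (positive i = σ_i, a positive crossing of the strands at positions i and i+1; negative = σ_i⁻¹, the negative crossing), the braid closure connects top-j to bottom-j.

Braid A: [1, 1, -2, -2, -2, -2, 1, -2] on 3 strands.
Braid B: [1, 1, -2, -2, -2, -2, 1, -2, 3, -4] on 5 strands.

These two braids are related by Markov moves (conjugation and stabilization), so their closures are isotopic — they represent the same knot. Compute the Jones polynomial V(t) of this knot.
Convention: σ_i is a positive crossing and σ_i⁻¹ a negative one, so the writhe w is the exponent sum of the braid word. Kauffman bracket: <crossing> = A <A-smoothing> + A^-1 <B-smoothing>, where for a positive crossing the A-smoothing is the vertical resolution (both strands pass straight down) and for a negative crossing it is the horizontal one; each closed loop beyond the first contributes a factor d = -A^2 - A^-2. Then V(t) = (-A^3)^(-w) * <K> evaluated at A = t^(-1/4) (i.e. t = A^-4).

Markov-equivalent braids have isotopic closures, hence identical knot invariants. Strip the Markov moves from each word to reach a common short braid β, then compute V(t) once on β.
Braid A: s1 s1 s2^-1 s2^-1 s2^-1 s2^-1 s1 s2^-1 on 3 strands has no conjugating prefix/suffix or stabilization to strip; take β = s1 s1 s2^-1 s2^-1 s2^-1 s2^-1 s1 s2^-1.
Braid B: s1 s1 s2^-1 s2^-1 s2^-1 s2^-1 s1 s2^-1 s3 s4^-1 on 5 strands reduces by inverse Markov moves (closure unchanged at each step):
  Destabilize: the word has the form β·s4^-1 where s4^-1 occurs only as the final letter (β ∈ B_4); drop it and the last strand → 4 strands.
  Destabilize: the word has the form β·s3 where s3 occurs only as the final letter (β ∈ B_3); drop it and the last strand → 3 strands.
Reduced to β = s1 s1 s2^-1 s2^-1 s2^-1 s2^-1 s1 s2^-1 on 3 strands, 8 crossings.
Both give the same β = s1 s1 s2^-1 s2^-1 s2^-1 s2^-1 s1 s2^-1 on 3 strands, so one state sum suffices:
Braid: s1 s1 s2^-1 s2^-1 s2^-1 s2^-1 s1 s2^-1 on 3 strands, 8 crossings.
Writhe w = (#positive) - (#negative) = 3 - 5 = -2.
Enumerate smoothing states for the bracket polynomial. There are 2^8 = 256 states.
Each crossing splits two ways (0=vertical, 1=horizontal). The state's weight is A^(#A-smoothings - #B-smoothings) * d^(loops - 1).
Tabulate the states by total A-exponent and number of loops L (A-exp: L × count):
  A^8: L=6 ×1
  A^6: L=5 ×8
  A^4: L=4 ×27, L=6 ×1
  A^2: L=3 ×48, L=5 ×8
  A^0: L=2 ×47, L=4 ×22, L=6 ×1
  A^-2: L=1 ×23, L=3 ×29, L=5 ×4
  A^-4: L=2 ×22, L=4 ×6
  A^-6: L=3 ×8
  A^-8: L=4 ×1
Each group contributes A^e * Σ count * d^(L-1):
Powers of d = -A^2 - A^-2: d^2 = A^4 + 2 + A^-4; d^3 = -A^6 - 3*A^2 - 3*A^-2 - A^-6; d^4 = A^8 + 4*A^4 + 6 + 4*A^-4 + A^-8; d^5 = -A^10 - 5*A^6 - 10*A^2 - 10*A^-2 - 5*A^-6 - A^-10.
  A^8 * (d^5) = -A^18 - 5*A^14 - 10*A^10 - 10*A^6 - 5*A^2 - A^-2
  A^6 * (8*d^4) = 8*A^14 + 32*A^10 + 48*A^6 + 32*A^2 + 8*A^-2
  A^4 * (27*d^3 + d^5) = -A^14 - 32*A^10 - 91*A^6 - 91*A^2 - 32*A^-2 - A^-6
  A^2 * (48*d^2 + 8*d^4) = 8*A^10 + 80*A^6 + 144*A^2 + 80*A^-2 + 8*A^-6
  A^0 * (47*d + 22*d^3 + d^5) = -A^10 - 27*A^6 - 123*A^2 - 123*A^-2 - 27*A^-6 - A^-10
  A^-2 * (23 + 29*d^2 + 4*d^4) = 4*A^6 + 45*A^2 + 105*A^-2 + 45*A^-6 + 4*A^-10
  A^-4 * (22*d + 6*d^3) = -6*A^2 - 40*A^-2 - 40*A^-6 - 6*A^-10
  A^-6 * (8*d^2) = 8*A^-2 + 16*A^-6 + 8*A^-10
  A^-8 * (d^3) = -A^-2 - 3*A^-6 - 3*A^-10 - A^-14
Summing the groups: <K> = -A^18 + 2*A^14 - 3*A^10 + 4*A^6 - 4*A^2 + 4*A^-2 - 2*A^-6 + 2*A^-10 - A^-14
Normalise by the writhe: (-A^3)^(-w) = (-A^3)^(2) = A^6, so f(A) = A^6 * <K> = -A^24 + 2*A^20 - 3*A^16 + 4*A^12 - 4*A^8 + 4*A^4 - 2 + 2*A^-4 - A^-8.
Substitute A = t^(-1/4), i.e. A^e → t^(-e/4): V(t) = -t^2 + 2*t - 2 + 4*t^-1 - 4*t^-2 + 4*t^-3 - 3*t^-4 + 2*t^-5 - t^-6

Answer: -t^2 + 2*t - 2 + 4*t^-1 - 4*t^-2 + 4*t^-3 - 3*t^-4 + 2*t^-5 - t^-6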